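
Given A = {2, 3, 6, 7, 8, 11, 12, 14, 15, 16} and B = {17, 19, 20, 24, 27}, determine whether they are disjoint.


Disjoint means A ∩ B = ∅.
A ∩ B = ∅
A ∩ B = ∅, so A and B are disjoint.

Yes, A and B are disjoint


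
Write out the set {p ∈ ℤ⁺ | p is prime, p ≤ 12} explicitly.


Checking each candidate:
Condition: primes ≤ 12
Result = {2, 3, 5, 7, 11}

{2, 3, 5, 7, 11}


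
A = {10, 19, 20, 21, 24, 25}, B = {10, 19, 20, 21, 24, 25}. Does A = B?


Two sets are equal iff they have exactly the same elements.
A = {10, 19, 20, 21, 24, 25}
B = {10, 19, 20, 21, 24, 25}
Same elements → A = B

Yes, A = B


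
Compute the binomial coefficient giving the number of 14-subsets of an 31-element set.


C(n,k) = n! / (k!(n-k)!)
C(31,14) = 31! / (14!17!)
= 265182525

C(31,14) = 265182525


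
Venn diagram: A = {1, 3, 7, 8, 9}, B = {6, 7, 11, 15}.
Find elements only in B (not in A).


A = {1, 3, 7, 8, 9}
B = {6, 7, 11, 15}
Region: only in B (not in A)
Elements: {6, 11, 15}

Elements only in B (not in A): {6, 11, 15}


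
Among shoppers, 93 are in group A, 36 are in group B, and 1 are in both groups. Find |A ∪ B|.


|A ∪ B| = |A| + |B| - |A ∩ B|
= 93 + 36 - 1
= 128

|A ∪ B| = 128


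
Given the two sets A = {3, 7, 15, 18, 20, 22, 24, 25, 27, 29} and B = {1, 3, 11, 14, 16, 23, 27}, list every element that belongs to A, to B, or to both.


A ∪ B = all elements in A or B (or both)
A = {3, 7, 15, 18, 20, 22, 24, 25, 27, 29}
B = {1, 3, 11, 14, 16, 23, 27}
A ∪ B = {1, 3, 7, 11, 14, 15, 16, 18, 20, 22, 23, 24, 25, 27, 29}

A ∪ B = {1, 3, 7, 11, 14, 15, 16, 18, 20, 22, 23, 24, 25, 27, 29}


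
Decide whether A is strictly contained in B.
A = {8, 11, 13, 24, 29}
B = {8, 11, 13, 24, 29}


A ⊂ B requires: A ⊆ B AND A ≠ B.
A ⊆ B? Yes
A = B? Yes
A = B, so A is not a PROPER subset.

No, A is not a proper subset of B


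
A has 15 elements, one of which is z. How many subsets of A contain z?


Subsets of A containing z correspond to subsets of A \ {z}, which has 14 elements.
Count = 2^(n-1) = 2^14
= 16384

Number of subsets containing z = 16384


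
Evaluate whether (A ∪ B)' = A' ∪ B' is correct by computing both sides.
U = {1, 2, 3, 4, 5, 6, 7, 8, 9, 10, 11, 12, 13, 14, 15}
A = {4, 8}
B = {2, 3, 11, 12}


LHS: A ∪ B = {2, 3, 4, 8, 11, 12}
(A ∪ B)' = U \ (A ∪ B) = {1, 5, 6, 7, 9, 10, 13, 14, 15}
A' = {1, 2, 3, 5, 6, 7, 9, 10, 11, 12, 13, 14, 15}, B' = {1, 4, 5, 6, 7, 8, 9, 10, 13, 14, 15}
Claimed RHS: A' ∪ B' = {1, 2, 3, 4, 5, 6, 7, 8, 9, 10, 11, 12, 13, 14, 15}
Identity is INVALID: LHS = {1, 5, 6, 7, 9, 10, 13, 14, 15} but the RHS claimed here equals {1, 2, 3, 4, 5, 6, 7, 8, 9, 10, 11, 12, 13, 14, 15}. The correct form is (A ∪ B)' = A' ∩ B'.

Identity is invalid: (A ∪ B)' = {1, 5, 6, 7, 9, 10, 13, 14, 15} but A' ∪ B' = {1, 2, 3, 4, 5, 6, 7, 8, 9, 10, 11, 12, 13, 14, 15}. The correct De Morgan law is (A ∪ B)' = A' ∩ B'.


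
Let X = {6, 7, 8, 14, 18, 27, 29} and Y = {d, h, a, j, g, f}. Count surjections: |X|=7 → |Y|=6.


n = |X| = 7, k = |Y| = 6. Surjections via inclusion-exclusion:
S(n,k) = Σ(-1)^i × C(k,i) × (k-i)^n, i=0 to k
i=0: (-1)^0×C(6,0)×6^7 = 279936
i=1: (-1)^1×C(6,1)×5^7 = -468750
i=2: (-1)^2×C(6,2)×4^7 = 245760
i=3: (-1)^3×C(6,3)×3^7 = -43740
i=4: (-1)^4×C(6,4)×2^7 = 1920
i=5: (-1)^5×C(6,5)×1^7 = -6
i=6: (-1)^6×C(6,6)×0^7 = 0
Total = 15120

Number of surjections = 15120


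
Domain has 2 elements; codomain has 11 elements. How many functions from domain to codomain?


Each of |A| = 2 inputs maps to any of |B| = 11 outputs.
# functions = |B|^|A| = 11^2
= 121

Number of functions = 121


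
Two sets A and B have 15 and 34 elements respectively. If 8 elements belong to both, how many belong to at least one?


|A ∪ B| = |A| + |B| - |A ∩ B|
= 15 + 34 - 8
= 41

|A ∪ B| = 41


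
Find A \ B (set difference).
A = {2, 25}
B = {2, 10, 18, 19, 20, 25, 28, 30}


A \ B = elements in A but not in B
A = {2, 25}
B = {2, 10, 18, 19, 20, 25, 28, 30}
Remove from A any elements in B
A \ B = ∅

A \ B = ∅


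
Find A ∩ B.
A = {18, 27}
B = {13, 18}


A ∩ B = elements in both A and B
A = {18, 27}
B = {13, 18}
A ∩ B = {18}

A ∩ B = {18}


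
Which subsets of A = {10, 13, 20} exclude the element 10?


A subset of A that omits 10 is a subset of A \ {10}, so there are 2^(n-1) = 2^2 = 4 of them.
Subsets excluding 10: ∅, {13}, {20}, {13, 20}

Subsets excluding 10 (4 total): ∅, {13}, {20}, {13, 20}


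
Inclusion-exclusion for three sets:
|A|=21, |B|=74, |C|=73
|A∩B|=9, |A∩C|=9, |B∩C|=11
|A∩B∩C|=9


|A∪B∪C| = |A|+|B|+|C| - |A∩B|-|A∩C|-|B∩C| + |A∩B∩C|
= 21+74+73 - 9-9-11 + 9
= 168 - 29 + 9
= 148

|A ∪ B ∪ C| = 148


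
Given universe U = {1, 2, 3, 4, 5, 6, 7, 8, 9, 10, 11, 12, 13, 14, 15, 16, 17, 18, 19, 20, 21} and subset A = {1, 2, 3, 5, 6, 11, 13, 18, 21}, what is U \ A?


Aᶜ = U \ A = elements in U but not in A
U = {1, 2, 3, 4, 5, 6, 7, 8, 9, 10, 11, 12, 13, 14, 15, 16, 17, 18, 19, 20, 21}
A = {1, 2, 3, 5, 6, 11, 13, 18, 21}
Aᶜ = {4, 7, 8, 9, 10, 12, 14, 15, 16, 17, 19, 20}

Aᶜ = {4, 7, 8, 9, 10, 12, 14, 15, 16, 17, 19, 20}


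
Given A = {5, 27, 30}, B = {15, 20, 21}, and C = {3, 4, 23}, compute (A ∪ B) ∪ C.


A ∪ B = {5, 15, 20, 21, 27, 30}
(A ∪ B) ∪ C = {3, 4, 5, 15, 20, 21, 23, 27, 30}

A ∪ B ∪ C = {3, 4, 5, 15, 20, 21, 23, 27, 30}


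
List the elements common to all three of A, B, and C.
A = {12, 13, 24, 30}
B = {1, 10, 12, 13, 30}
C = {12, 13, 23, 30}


A ∩ B = {12, 13, 30}
(A ∩ B) ∩ C = {12, 13, 30}

A ∩ B ∩ C = {12, 13, 30}


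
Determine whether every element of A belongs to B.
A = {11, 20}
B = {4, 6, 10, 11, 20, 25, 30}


A ⊆ B means every element of A is in B.
All elements of A are in B.
So A ⊆ B.

Yes, A ⊆ B


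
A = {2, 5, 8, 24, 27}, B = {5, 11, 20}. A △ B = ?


A △ B = (A \ B) ∪ (B \ A) = elements in exactly one of A or B
A \ B = {2, 8, 24, 27}
B \ A = {11, 20}
A △ B = {2, 8, 11, 20, 24, 27}

A △ B = {2, 8, 11, 20, 24, 27}


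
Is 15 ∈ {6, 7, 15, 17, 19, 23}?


A = {6, 7, 15, 17, 19, 23}
Checking if 15 is in A
15 is in A → True

15 ∈ A


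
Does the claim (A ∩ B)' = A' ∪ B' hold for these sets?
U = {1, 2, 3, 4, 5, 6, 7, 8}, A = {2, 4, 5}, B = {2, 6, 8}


LHS: A ∩ B = {2}
(A ∩ B)' = U \ (A ∩ B) = {1, 3, 4, 5, 6, 7, 8}
A' = {1, 3, 6, 7, 8}, B' = {1, 3, 4, 5, 7}
Claimed RHS: A' ∪ B' = {1, 3, 4, 5, 6, 7, 8}
Identity is VALID: LHS = RHS = {1, 3, 4, 5, 6, 7, 8} ✓

Identity is valid. (A ∩ B)' = A' ∪ B' = {1, 3, 4, 5, 6, 7, 8}


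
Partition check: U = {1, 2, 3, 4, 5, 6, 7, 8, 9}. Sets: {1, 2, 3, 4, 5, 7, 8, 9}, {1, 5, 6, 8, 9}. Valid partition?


A partition requires: (1) non-empty parts, (2) pairwise disjoint, (3) union = U
Parts: {1, 2, 3, 4, 5, 7, 8, 9}, {1, 5, 6, 8, 9}
Union of parts: {1, 2, 3, 4, 5, 6, 7, 8, 9}
U = {1, 2, 3, 4, 5, 6, 7, 8, 9}
All non-empty? True
Pairwise disjoint? False
Covers U? True

No, not a valid partition


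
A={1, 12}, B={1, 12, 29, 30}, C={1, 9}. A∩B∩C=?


A ∩ B = {1, 12}
(A ∩ B) ∩ C = {1}

A ∩ B ∩ C = {1}


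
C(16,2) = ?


C(n,k) = n! / (k!(n-k)!)
C(16,2) = 16! / (2!14!)
= 120

C(16,2) = 120


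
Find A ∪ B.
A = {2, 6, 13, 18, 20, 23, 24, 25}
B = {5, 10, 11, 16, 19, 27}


A ∪ B = all elements in A or B (or both)
A = {2, 6, 13, 18, 20, 23, 24, 25}
B = {5, 10, 11, 16, 19, 27}
A ∪ B = {2, 5, 6, 10, 11, 13, 16, 18, 19, 20, 23, 24, 25, 27}

A ∪ B = {2, 5, 6, 10, 11, 13, 16, 18, 19, 20, 23, 24, 25, 27}


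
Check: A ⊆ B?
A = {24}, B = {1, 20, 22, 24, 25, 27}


A ⊆ B means every element of A is in B.
All elements of A are in B.
So A ⊆ B.

Yes, A ⊆ B


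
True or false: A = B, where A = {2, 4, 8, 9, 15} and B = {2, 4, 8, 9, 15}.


Two sets are equal iff they have exactly the same elements.
A = {2, 4, 8, 9, 15}
B = {2, 4, 8, 9, 15}
Same elements → A = B

Yes, A = B


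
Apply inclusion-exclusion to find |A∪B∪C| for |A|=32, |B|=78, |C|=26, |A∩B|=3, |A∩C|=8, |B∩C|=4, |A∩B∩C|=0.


|A∪B∪C| = |A|+|B|+|C| - |A∩B|-|A∩C|-|B∩C| + |A∩B∩C|
= 32+78+26 - 3-8-4 + 0
= 136 - 15 + 0
= 121

|A ∪ B ∪ C| = 121


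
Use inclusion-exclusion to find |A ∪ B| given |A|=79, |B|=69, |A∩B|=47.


|A ∪ B| = |A| + |B| - |A ∩ B|
= 79 + 69 - 47
= 101

|A ∪ B| = 101


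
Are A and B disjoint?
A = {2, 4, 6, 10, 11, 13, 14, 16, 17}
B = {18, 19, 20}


Disjoint means A ∩ B = ∅.
A ∩ B = ∅
A ∩ B = ∅, so A and B are disjoint.

Yes, A and B are disjoint


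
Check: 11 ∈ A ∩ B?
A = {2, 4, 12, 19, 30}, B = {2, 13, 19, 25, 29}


A = {2, 4, 12, 19, 30}, B = {2, 13, 19, 25, 29}
A ∩ B = elements in both A and B
A ∩ B = {2, 19}
Checking if 11 ∈ A ∩ B
11 is not in A ∩ B → False

11 ∉ A ∩ B


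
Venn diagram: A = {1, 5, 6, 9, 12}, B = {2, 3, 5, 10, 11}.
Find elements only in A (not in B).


A = {1, 5, 6, 9, 12}
B = {2, 3, 5, 10, 11}
Region: only in A (not in B)
Elements: {1, 6, 9, 12}

Elements only in A (not in B): {1, 6, 9, 12}


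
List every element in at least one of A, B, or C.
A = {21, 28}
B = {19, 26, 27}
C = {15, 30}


A ∪ B = {19, 21, 26, 27, 28}
(A ∪ B) ∪ C = {15, 19, 21, 26, 27, 28, 30}

A ∪ B ∪ C = {15, 19, 21, 26, 27, 28, 30}


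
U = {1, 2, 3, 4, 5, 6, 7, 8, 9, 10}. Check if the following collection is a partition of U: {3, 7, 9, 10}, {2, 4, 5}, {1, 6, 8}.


A partition requires: (1) non-empty parts, (2) pairwise disjoint, (3) union = U
Parts: {3, 7, 9, 10}, {2, 4, 5}, {1, 6, 8}
Union of parts: {1, 2, 3, 4, 5, 6, 7, 8, 9, 10}
U = {1, 2, 3, 4, 5, 6, 7, 8, 9, 10}
All non-empty? True
Pairwise disjoint? True
Covers U? True

Yes, valid partition


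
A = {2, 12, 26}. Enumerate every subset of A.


|A| = 3, so |P(A)| = 2^3 = 8
Enumerate subsets by cardinality (0 to 3):
∅, {2}, {12}, {26}, {2, 12}, {2, 26}, {12, 26}, {2, 12, 26}

P(A) has 8 subsets: ∅, {2}, {12}, {26}, {2, 12}, {2, 26}, {12, 26}, {2, 12, 26}


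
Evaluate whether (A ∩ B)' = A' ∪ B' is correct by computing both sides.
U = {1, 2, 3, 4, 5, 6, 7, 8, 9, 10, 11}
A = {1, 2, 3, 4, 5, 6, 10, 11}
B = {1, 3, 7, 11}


LHS: A ∩ B = {1, 3, 11}
(A ∩ B)' = U \ (A ∩ B) = {2, 4, 5, 6, 7, 8, 9, 10}
A' = {7, 8, 9}, B' = {2, 4, 5, 6, 8, 9, 10}
Claimed RHS: A' ∪ B' = {2, 4, 5, 6, 7, 8, 9, 10}
Identity is VALID: LHS = RHS = {2, 4, 5, 6, 7, 8, 9, 10} ✓

Identity is valid. (A ∩ B)' = A' ∪ B' = {2, 4, 5, 6, 7, 8, 9, 10}


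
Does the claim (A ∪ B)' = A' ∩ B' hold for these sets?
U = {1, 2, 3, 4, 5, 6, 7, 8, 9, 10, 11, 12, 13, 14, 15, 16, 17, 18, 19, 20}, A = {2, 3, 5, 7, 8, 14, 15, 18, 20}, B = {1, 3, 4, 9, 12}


LHS: A ∪ B = {1, 2, 3, 4, 5, 7, 8, 9, 12, 14, 15, 18, 20}
(A ∪ B)' = U \ (A ∪ B) = {6, 10, 11, 13, 16, 17, 19}
A' = {1, 4, 6, 9, 10, 11, 12, 13, 16, 17, 19}, B' = {2, 5, 6, 7, 8, 10, 11, 13, 14, 15, 16, 17, 18, 19, 20}
Claimed RHS: A' ∩ B' = {6, 10, 11, 13, 16, 17, 19}
Identity is VALID: LHS = RHS = {6, 10, 11, 13, 16, 17, 19} ✓

Identity is valid. (A ∪ B)' = A' ∩ B' = {6, 10, 11, 13, 16, 17, 19}


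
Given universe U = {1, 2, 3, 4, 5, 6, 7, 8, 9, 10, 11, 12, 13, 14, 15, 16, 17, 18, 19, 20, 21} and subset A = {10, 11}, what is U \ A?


Aᶜ = U \ A = elements in U but not in A
U = {1, 2, 3, 4, 5, 6, 7, 8, 9, 10, 11, 12, 13, 14, 15, 16, 17, 18, 19, 20, 21}
A = {10, 11}
Aᶜ = {1, 2, 3, 4, 5, 6, 7, 8, 9, 12, 13, 14, 15, 16, 17, 18, 19, 20, 21}

Aᶜ = {1, 2, 3, 4, 5, 6, 7, 8, 9, 12, 13, 14, 15, 16, 17, 18, 19, 20, 21}


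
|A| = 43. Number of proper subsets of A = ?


Total subsets = 2^n = 2^43 = 8796093022208
Proper subsets exclude the set itself: 2^n - 1
= 8796093022208 - 1
= 8796093022207

Number of proper subsets = 8796093022207


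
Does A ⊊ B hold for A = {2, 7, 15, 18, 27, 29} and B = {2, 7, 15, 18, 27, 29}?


A ⊂ B requires: A ⊆ B AND A ≠ B.
A ⊆ B? Yes
A = B? Yes
A = B, so A is not a PROPER subset.

No, A is not a proper subset of B


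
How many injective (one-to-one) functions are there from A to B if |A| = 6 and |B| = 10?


An injection sends each of |A| = 6 inputs to a distinct output in B.
# injections = |B|·(|B|-1)·…·(|B|-|A|+1) = 10! / (10 - 6)!
= 10 × 9 × 8 × 7 × 6 × 5
= 151200

Number of injections = 151200


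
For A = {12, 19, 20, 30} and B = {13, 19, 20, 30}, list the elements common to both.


A ∩ B = elements in both A and B
A = {12, 19, 20, 30}
B = {13, 19, 20, 30}
A ∩ B = {19, 20, 30}

A ∩ B = {19, 20, 30}


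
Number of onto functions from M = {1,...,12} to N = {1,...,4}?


n = |M| = 12, k = |N| = 4. Surjections via inclusion-exclusion:
S(n,k) = Σ(-1)^i × C(k,i) × (k-i)^n, i=0 to k
i=0: (-1)^0×C(4,0)×4^12 = 16777216
i=1: (-1)^1×C(4,1)×3^12 = -2125764
i=2: (-1)^2×C(4,2)×2^12 = 24576
i=3: (-1)^3×C(4,3)×1^12 = -4
i=4: (-1)^4×C(4,4)×0^12 = 0
Total = 14676024

Number of surjections = 14676024


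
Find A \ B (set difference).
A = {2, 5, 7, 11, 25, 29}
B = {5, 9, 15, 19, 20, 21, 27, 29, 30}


A \ B = elements in A but not in B
A = {2, 5, 7, 11, 25, 29}
B = {5, 9, 15, 19, 20, 21, 27, 29, 30}
Remove from A any elements in B
A \ B = {2, 7, 11, 25}

A \ B = {2, 7, 11, 25}


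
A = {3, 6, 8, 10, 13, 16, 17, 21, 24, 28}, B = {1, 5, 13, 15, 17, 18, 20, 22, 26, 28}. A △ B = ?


A △ B = (A \ B) ∪ (B \ A) = elements in exactly one of A or B
A \ B = {3, 6, 8, 10, 16, 21, 24}
B \ A = {1, 5, 15, 18, 20, 22, 26}
A △ B = {1, 3, 5, 6, 8, 10, 15, 16, 18, 20, 21, 22, 24, 26}

A △ B = {1, 3, 5, 6, 8, 10, 15, 16, 18, 20, 21, 22, 24, 26}


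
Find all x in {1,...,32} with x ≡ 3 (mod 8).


Checking each candidate:
Condition: x in {1,...,32} with x ≡ 3 (mod 8)
Result = {3, 11, 19, 27}

{3, 11, 19, 27}


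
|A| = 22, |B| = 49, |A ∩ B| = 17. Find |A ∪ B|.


|A ∪ B| = |A| + |B| - |A ∩ B|
= 22 + 49 - 17
= 54

|A ∪ B| = 54


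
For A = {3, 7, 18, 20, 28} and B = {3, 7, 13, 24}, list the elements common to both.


A ∩ B = elements in both A and B
A = {3, 7, 18, 20, 28}
B = {3, 7, 13, 24}
A ∩ B = {3, 7}

A ∩ B = {3, 7}


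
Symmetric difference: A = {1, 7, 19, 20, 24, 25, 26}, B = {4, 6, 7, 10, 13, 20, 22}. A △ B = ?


A △ B = (A \ B) ∪ (B \ A) = elements in exactly one of A or B
A \ B = {1, 19, 24, 25, 26}
B \ A = {4, 6, 10, 13, 22}
A △ B = {1, 4, 6, 10, 13, 19, 22, 24, 25, 26}

A △ B = {1, 4, 6, 10, 13, 19, 22, 24, 25, 26}


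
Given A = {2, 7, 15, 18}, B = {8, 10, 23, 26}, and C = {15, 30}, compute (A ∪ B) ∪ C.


A ∪ B = {2, 7, 8, 10, 15, 18, 23, 26}
(A ∪ B) ∪ C = {2, 7, 8, 10, 15, 18, 23, 26, 30}

A ∪ B ∪ C = {2, 7, 8, 10, 15, 18, 23, 26, 30}


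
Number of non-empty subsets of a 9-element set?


Total subsets = 2^n = 2^9 = 512
Non-empty subsets exclude the empty set: 2^n - 1
= 512 - 1
= 511

Number of non-empty subsets = 511


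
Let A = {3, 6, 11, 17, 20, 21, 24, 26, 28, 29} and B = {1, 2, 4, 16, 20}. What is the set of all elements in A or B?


A ∪ B = all elements in A or B (or both)
A = {3, 6, 11, 17, 20, 21, 24, 26, 28, 29}
B = {1, 2, 4, 16, 20}
A ∪ B = {1, 2, 3, 4, 6, 11, 16, 17, 20, 21, 24, 26, 28, 29}

A ∪ B = {1, 2, 3, 4, 6, 11, 16, 17, 20, 21, 24, 26, 28, 29}


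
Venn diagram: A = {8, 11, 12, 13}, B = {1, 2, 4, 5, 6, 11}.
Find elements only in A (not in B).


A = {8, 11, 12, 13}
B = {1, 2, 4, 5, 6, 11}
Region: only in A (not in B)
Elements: {8, 12, 13}

Elements only in A (not in B): {8, 12, 13}


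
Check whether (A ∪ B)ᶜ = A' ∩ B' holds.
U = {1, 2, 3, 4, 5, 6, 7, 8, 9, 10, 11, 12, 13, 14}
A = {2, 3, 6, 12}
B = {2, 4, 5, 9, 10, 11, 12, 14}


LHS: A ∪ B = {2, 3, 4, 5, 6, 9, 10, 11, 12, 14}
(A ∪ B)' = U \ (A ∪ B) = {1, 7, 8, 13}
A' = {1, 4, 5, 7, 8, 9, 10, 11, 13, 14}, B' = {1, 3, 6, 7, 8, 13}
Claimed RHS: A' ∩ B' = {1, 7, 8, 13}
Identity is VALID: LHS = RHS = {1, 7, 8, 13} ✓

Identity is valid. (A ∪ B)' = A' ∩ B' = {1, 7, 8, 13}


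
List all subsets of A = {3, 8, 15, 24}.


|A| = 4, so |P(A)| = 2^4 = 16
Enumerate subsets by cardinality (0 to 4):
∅, {3}, {8}, {15}, {24}, {3, 8}, {3, 15}, {3, 24}, {8, 15}, {8, 24}, {15, 24}, {3, 8, 15}, {3, 8, 24}, {3, 15, 24}, {8, 15, 24}, {3, 8, 15, 24}

P(A) has 16 subsets: ∅, {3}, {8}, {15}, {24}, {3, 8}, {3, 15}, {3, 24}, {8, 15}, {8, 24}, {15, 24}, {3, 8, 15}, {3, 8, 24}, {3, 15, 24}, {8, 15, 24}, {3, 8, 15, 24}


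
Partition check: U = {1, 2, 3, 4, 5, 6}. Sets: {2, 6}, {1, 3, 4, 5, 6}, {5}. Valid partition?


A partition requires: (1) non-empty parts, (2) pairwise disjoint, (3) union = U
Parts: {2, 6}, {1, 3, 4, 5, 6}, {5}
Union of parts: {1, 2, 3, 4, 5, 6}
U = {1, 2, 3, 4, 5, 6}
All non-empty? True
Pairwise disjoint? False
Covers U? True

No, not a valid partition


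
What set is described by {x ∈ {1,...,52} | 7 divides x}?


Checking each candidate:
Condition: multiples of 7 in {1,...,52}
Result = {7, 14, 21, 28, 35, 42, 49}

{7, 14, 21, 28, 35, 42, 49}


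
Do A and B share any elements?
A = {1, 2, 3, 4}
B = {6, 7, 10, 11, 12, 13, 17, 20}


Disjoint means A ∩ B = ∅.
A ∩ B = ∅
A ∩ B = ∅, so A and B are disjoint.

No — A and B share no elements (A ∩ B = ∅), so they are disjoint


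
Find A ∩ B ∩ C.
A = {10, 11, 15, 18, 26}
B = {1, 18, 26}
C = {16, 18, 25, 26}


A ∩ B = {18, 26}
(A ∩ B) ∩ C = {18, 26}

A ∩ B ∩ C = {18, 26}


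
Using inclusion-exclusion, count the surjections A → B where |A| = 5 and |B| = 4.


n = |A| = 5, k = |B| = 4. Surjections via inclusion-exclusion:
S(n,k) = Σ(-1)^i × C(k,i) × (k-i)^n, i=0 to k
i=0: (-1)^0×C(4,0)×4^5 = 1024
i=1: (-1)^1×C(4,1)×3^5 = -972
i=2: (-1)^2×C(4,2)×2^5 = 192
i=3: (-1)^3×C(4,3)×1^5 = -4
i=4: (-1)^4×C(4,4)×0^5 = 0
Total = 240

Number of surjections = 240


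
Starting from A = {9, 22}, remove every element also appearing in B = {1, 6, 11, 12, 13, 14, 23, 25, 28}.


A \ B = elements in A but not in B
A = {9, 22}
B = {1, 6, 11, 12, 13, 14, 23, 25, 28}
Remove from A any elements in B
A \ B = {9, 22}

A \ B = {9, 22}


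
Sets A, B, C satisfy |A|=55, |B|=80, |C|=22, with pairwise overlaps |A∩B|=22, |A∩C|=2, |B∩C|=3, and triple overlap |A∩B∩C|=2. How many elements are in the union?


|A∪B∪C| = |A|+|B|+|C| - |A∩B|-|A∩C|-|B∩C| + |A∩B∩C|
= 55+80+22 - 22-2-3 + 2
= 157 - 27 + 2
= 132

|A ∪ B ∪ C| = 132


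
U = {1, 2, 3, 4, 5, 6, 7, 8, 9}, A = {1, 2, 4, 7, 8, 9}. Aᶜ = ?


Aᶜ = U \ A = elements in U but not in A
U = {1, 2, 3, 4, 5, 6, 7, 8, 9}
A = {1, 2, 4, 7, 8, 9}
Aᶜ = {3, 5, 6}

Aᶜ = {3, 5, 6}


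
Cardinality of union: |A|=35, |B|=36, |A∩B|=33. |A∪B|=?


|A ∪ B| = |A| + |B| - |A ∩ B|
= 35 + 36 - 33
= 38

|A ∪ B| = 38


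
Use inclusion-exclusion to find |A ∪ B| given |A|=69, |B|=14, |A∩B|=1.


|A ∪ B| = |A| + |B| - |A ∩ B|
= 69 + 14 - 1
= 82

|A ∪ B| = 82


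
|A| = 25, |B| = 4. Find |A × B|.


|A × B| = |A| × |B|
= 25 × 4
= 100

|A × B| = 100


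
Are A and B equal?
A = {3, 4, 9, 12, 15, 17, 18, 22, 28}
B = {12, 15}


Two sets are equal iff they have exactly the same elements.
A = {3, 4, 9, 12, 15, 17, 18, 22, 28}
B = {12, 15}
Differences: {3, 4, 9, 17, 18, 22, 28}
A ≠ B

No, A ≠ B


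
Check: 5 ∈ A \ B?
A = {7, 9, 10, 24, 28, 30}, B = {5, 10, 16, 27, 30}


A = {7, 9, 10, 24, 28, 30}, B = {5, 10, 16, 27, 30}
A \ B = elements in A but not in B
A \ B = {7, 9, 24, 28}
Checking if 5 ∈ A \ B
5 is not in A \ B → False

5 ∉ A \ B


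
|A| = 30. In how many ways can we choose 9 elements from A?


C(n,k) = n! / (k!(n-k)!)
C(30,9) = 30! / (9!21!)
= 14307150

C(30,9) = 14307150


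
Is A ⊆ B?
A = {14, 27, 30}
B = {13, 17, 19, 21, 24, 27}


A ⊆ B means every element of A is in B.
Elements in A not in B: {14, 30}
So A ⊄ B.

No, A ⊄ B


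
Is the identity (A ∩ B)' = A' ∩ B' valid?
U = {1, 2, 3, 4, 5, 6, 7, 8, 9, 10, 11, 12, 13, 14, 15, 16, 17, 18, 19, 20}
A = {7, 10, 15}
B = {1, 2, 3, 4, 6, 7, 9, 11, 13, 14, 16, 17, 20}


LHS: A ∩ B = {7}
(A ∩ B)' = U \ (A ∩ B) = {1, 2, 3, 4, 5, 6, 8, 9, 10, 11, 12, 13, 14, 15, 16, 17, 18, 19, 20}
A' = {1, 2, 3, 4, 5, 6, 8, 9, 11, 12, 13, 14, 16, 17, 18, 19, 20}, B' = {5, 8, 10, 12, 15, 18, 19}
Claimed RHS: A' ∩ B' = {5, 8, 12, 18, 19}
Identity is INVALID: LHS = {1, 2, 3, 4, 5, 6, 8, 9, 10, 11, 12, 13, 14, 15, 16, 17, 18, 19, 20} but the RHS claimed here equals {5, 8, 12, 18, 19}. The correct form is (A ∩ B)' = A' ∪ B'.

Identity is invalid: (A ∩ B)' = {1, 2, 3, 4, 5, 6, 8, 9, 10, 11, 12, 13, 14, 15, 16, 17, 18, 19, 20} but A' ∩ B' = {5, 8, 12, 18, 19}. The correct De Morgan law is (A ∩ B)' = A' ∪ B'.


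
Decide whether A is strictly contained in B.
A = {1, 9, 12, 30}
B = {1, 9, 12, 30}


A ⊂ B requires: A ⊆ B AND A ≠ B.
A ⊆ B? Yes
A = B? Yes
A = B, so A is not a PROPER subset.

No, A is not a proper subset of B


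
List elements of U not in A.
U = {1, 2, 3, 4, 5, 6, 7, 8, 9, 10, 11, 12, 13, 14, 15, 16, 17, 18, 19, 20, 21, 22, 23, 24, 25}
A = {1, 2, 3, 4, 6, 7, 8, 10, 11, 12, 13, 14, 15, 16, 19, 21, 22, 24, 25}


Aᶜ = U \ A = elements in U but not in A
U = {1, 2, 3, 4, 5, 6, 7, 8, 9, 10, 11, 12, 13, 14, 15, 16, 17, 18, 19, 20, 21, 22, 23, 24, 25}
A = {1, 2, 3, 4, 6, 7, 8, 10, 11, 12, 13, 14, 15, 16, 19, 21, 22, 24, 25}
Aᶜ = {5, 9, 17, 18, 20, 23}

Aᶜ = {5, 9, 17, 18, 20, 23}


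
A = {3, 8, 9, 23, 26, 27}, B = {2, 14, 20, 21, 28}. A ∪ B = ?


A ∪ B = all elements in A or B (or both)
A = {3, 8, 9, 23, 26, 27}
B = {2, 14, 20, 21, 28}
A ∪ B = {2, 3, 8, 9, 14, 20, 21, 23, 26, 27, 28}

A ∪ B = {2, 3, 8, 9, 14, 20, 21, 23, 26, 27, 28}


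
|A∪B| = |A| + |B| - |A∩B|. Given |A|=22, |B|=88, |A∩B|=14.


|A ∪ B| = |A| + |B| - |A ∩ B|
= 22 + 88 - 14
= 96

|A ∪ B| = 96


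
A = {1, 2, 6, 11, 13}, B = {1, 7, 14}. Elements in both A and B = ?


A = {1, 2, 6, 11, 13}
B = {1, 7, 14}
Region: in both A and B
Elements: {1}

Elements in both A and B: {1}


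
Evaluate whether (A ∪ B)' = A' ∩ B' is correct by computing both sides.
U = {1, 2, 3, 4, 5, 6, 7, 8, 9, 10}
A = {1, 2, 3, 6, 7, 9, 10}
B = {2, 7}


LHS: A ∪ B = {1, 2, 3, 6, 7, 9, 10}
(A ∪ B)' = U \ (A ∪ B) = {4, 5, 8}
A' = {4, 5, 8}, B' = {1, 3, 4, 5, 6, 8, 9, 10}
Claimed RHS: A' ∩ B' = {4, 5, 8}
Identity is VALID: LHS = RHS = {4, 5, 8} ✓

Identity is valid. (A ∪ B)' = A' ∩ B' = {4, 5, 8}


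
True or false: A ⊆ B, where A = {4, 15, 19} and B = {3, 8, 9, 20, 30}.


A ⊆ B means every element of A is in B.
Elements in A not in B: {4, 15, 19}
So A ⊄ B.

No, A ⊄ B


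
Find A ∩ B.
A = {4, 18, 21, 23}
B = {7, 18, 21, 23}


A ∩ B = elements in both A and B
A = {4, 18, 21, 23}
B = {7, 18, 21, 23}
A ∩ B = {18, 21, 23}

A ∩ B = {18, 21, 23}


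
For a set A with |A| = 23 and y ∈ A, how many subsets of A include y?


Subsets of A containing y correspond to subsets of A \ {y}, which has 22 elements.
Count = 2^(n-1) = 2^22
= 4194304

Number of subsets containing y = 4194304


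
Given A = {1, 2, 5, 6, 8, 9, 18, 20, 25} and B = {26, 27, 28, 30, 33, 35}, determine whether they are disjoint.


Disjoint means A ∩ B = ∅.
A ∩ B = ∅
A ∩ B = ∅, so A and B are disjoint.

Yes, A and B are disjoint


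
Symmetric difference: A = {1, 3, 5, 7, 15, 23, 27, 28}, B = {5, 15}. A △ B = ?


A △ B = (A \ B) ∪ (B \ A) = elements in exactly one of A or B
A \ B = {1, 3, 7, 23, 27, 28}
B \ A = ∅
A △ B = {1, 3, 7, 23, 27, 28}

A △ B = {1, 3, 7, 23, 27, 28}


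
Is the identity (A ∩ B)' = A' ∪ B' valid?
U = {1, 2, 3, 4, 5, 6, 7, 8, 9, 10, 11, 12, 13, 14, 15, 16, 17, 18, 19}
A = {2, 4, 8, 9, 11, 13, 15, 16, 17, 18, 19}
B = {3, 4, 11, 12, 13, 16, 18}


LHS: A ∩ B = {4, 11, 13, 16, 18}
(A ∩ B)' = U \ (A ∩ B) = {1, 2, 3, 5, 6, 7, 8, 9, 10, 12, 14, 15, 17, 19}
A' = {1, 3, 5, 6, 7, 10, 12, 14}, B' = {1, 2, 5, 6, 7, 8, 9, 10, 14, 15, 17, 19}
Claimed RHS: A' ∪ B' = {1, 2, 3, 5, 6, 7, 8, 9, 10, 12, 14, 15, 17, 19}
Identity is VALID: LHS = RHS = {1, 2, 3, 5, 6, 7, 8, 9, 10, 12, 14, 15, 17, 19} ✓

Identity is valid. (A ∩ B)' = A' ∪ B' = {1, 2, 3, 5, 6, 7, 8, 9, 10, 12, 14, 15, 17, 19}


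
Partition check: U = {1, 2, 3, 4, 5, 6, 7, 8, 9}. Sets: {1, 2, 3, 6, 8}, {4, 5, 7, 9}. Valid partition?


A partition requires: (1) non-empty parts, (2) pairwise disjoint, (3) union = U
Parts: {1, 2, 3, 6, 8}, {4, 5, 7, 9}
Union of parts: {1, 2, 3, 4, 5, 6, 7, 8, 9}
U = {1, 2, 3, 4, 5, 6, 7, 8, 9}
All non-empty? True
Pairwise disjoint? True
Covers U? True

Yes, valid partition


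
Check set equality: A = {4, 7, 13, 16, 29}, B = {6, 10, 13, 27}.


Two sets are equal iff they have exactly the same elements.
A = {4, 7, 13, 16, 29}
B = {6, 10, 13, 27}
Differences: {4, 6, 7, 10, 16, 27, 29}
A ≠ B

No, A ≠ B


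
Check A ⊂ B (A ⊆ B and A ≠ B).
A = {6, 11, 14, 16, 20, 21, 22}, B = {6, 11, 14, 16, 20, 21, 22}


A ⊂ B requires: A ⊆ B AND A ≠ B.
A ⊆ B? Yes
A = B? Yes
A = B, so A is not a PROPER subset.

No, A is not a proper subset of B


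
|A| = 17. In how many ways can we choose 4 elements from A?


C(n,k) = n! / (k!(n-k)!)
C(17,4) = 17! / (4!13!)
= 2380

C(17,4) = 2380


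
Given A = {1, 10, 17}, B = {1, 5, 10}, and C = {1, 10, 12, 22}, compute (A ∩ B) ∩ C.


A ∩ B = {1, 10}
(A ∩ B) ∩ C = {1, 10}

A ∩ B ∩ C = {1, 10}


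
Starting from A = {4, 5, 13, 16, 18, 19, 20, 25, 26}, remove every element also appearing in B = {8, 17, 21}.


A \ B = elements in A but not in B
A = {4, 5, 13, 16, 18, 19, 20, 25, 26}
B = {8, 17, 21}
Remove from A any elements in B
A \ B = {4, 5, 13, 16, 18, 19, 20, 25, 26}

A \ B = {4, 5, 13, 16, 18, 19, 20, 25, 26}


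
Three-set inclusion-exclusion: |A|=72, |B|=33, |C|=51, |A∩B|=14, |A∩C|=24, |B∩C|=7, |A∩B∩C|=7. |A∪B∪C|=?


|A∪B∪C| = |A|+|B|+|C| - |A∩B|-|A∩C|-|B∩C| + |A∩B∩C|
= 72+33+51 - 14-24-7 + 7
= 156 - 45 + 7
= 118

|A ∪ B ∪ C| = 118


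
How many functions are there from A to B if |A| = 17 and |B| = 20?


Each of |A| = 17 inputs maps to any of |B| = 20 outputs.
# functions = |B|^|A| = 20^17
= 13107200000000000000000

Number of functions = 13107200000000000000000


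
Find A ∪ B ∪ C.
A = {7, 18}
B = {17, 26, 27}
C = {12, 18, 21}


A ∪ B = {7, 17, 18, 26, 27}
(A ∪ B) ∪ C = {7, 12, 17, 18, 21, 26, 27}

A ∪ B ∪ C = {7, 12, 17, 18, 21, 26, 27}


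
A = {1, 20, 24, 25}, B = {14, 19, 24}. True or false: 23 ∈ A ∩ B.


A = {1, 20, 24, 25}, B = {14, 19, 24}
A ∩ B = elements in both A and B
A ∩ B = {24}
Checking if 23 ∈ A ∩ B
23 is not in A ∩ B → False

23 ∉ A ∩ B


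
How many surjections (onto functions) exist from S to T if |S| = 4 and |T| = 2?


n = |S| = 4, k = |T| = 2. Surjections via inclusion-exclusion:
S(n,k) = Σ(-1)^i × C(k,i) × (k-i)^n, i=0 to k
i=0: (-1)^0×C(2,0)×2^4 = 16
i=1: (-1)^1×C(2,1)×1^4 = -2
i=2: (-1)^2×C(2,2)×0^4 = 0
Total = 14

Number of surjections = 14


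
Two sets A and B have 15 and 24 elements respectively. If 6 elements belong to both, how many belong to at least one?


|A ∪ B| = |A| + |B| - |A ∩ B|
= 15 + 24 - 6
= 33

|A ∪ B| = 33


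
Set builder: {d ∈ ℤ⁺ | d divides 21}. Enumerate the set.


Checking each candidate:
Condition: positive divisors of 21
Result = {1, 3, 7, 21}

{1, 3, 7, 21}


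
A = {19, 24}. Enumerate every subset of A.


|A| = 2, so |P(A)| = 2^2 = 4
Enumerate subsets by cardinality (0 to 2):
∅, {19}, {24}, {19, 24}

P(A) has 4 subsets: ∅, {19}, {24}, {19, 24}


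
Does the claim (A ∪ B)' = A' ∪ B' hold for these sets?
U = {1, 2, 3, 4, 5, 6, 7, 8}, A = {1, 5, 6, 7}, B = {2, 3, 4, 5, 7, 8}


LHS: A ∪ B = {1, 2, 3, 4, 5, 6, 7, 8}
(A ∪ B)' = U \ (A ∪ B) = ∅
A' = {2, 3, 4, 8}, B' = {1, 6}
Claimed RHS: A' ∪ B' = {1, 2, 3, 4, 6, 8}
Identity is INVALID: LHS = ∅ but the RHS claimed here equals {1, 2, 3, 4, 6, 8}. The correct form is (A ∪ B)' = A' ∩ B'.

Identity is invalid: (A ∪ B)' = ∅ but A' ∪ B' = {1, 2, 3, 4, 6, 8}. The correct De Morgan law is (A ∪ B)' = A' ∩ B'.


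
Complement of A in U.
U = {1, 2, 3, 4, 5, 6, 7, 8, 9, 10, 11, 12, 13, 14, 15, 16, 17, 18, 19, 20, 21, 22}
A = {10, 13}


Aᶜ = U \ A = elements in U but not in A
U = {1, 2, 3, 4, 5, 6, 7, 8, 9, 10, 11, 12, 13, 14, 15, 16, 17, 18, 19, 20, 21, 22}
A = {10, 13}
Aᶜ = {1, 2, 3, 4, 5, 6, 7, 8, 9, 11, 12, 14, 15, 16, 17, 18, 19, 20, 21, 22}

Aᶜ = {1, 2, 3, 4, 5, 6, 7, 8, 9, 11, 12, 14, 15, 16, 17, 18, 19, 20, 21, 22}


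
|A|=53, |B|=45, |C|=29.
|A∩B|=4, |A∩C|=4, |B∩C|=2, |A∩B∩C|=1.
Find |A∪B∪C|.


|A∪B∪C| = |A|+|B|+|C| - |A∩B|-|A∩C|-|B∩C| + |A∩B∩C|
= 53+45+29 - 4-4-2 + 1
= 127 - 10 + 1
= 118

|A ∪ B ∪ C| = 118


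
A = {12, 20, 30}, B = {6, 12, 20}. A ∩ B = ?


A ∩ B = elements in both A and B
A = {12, 20, 30}
B = {6, 12, 20}
A ∩ B = {12, 20}

A ∩ B = {12, 20}


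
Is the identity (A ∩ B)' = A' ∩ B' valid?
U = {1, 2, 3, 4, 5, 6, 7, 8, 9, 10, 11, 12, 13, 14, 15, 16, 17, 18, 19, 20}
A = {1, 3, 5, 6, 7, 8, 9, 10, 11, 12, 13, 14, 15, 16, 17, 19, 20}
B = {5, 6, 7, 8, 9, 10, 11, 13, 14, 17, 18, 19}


LHS: A ∩ B = {5, 6, 7, 8, 9, 10, 11, 13, 14, 17, 19}
(A ∩ B)' = U \ (A ∩ B) = {1, 2, 3, 4, 12, 15, 16, 18, 20}
A' = {2, 4, 18}, B' = {1, 2, 3, 4, 12, 15, 16, 20}
Claimed RHS: A' ∩ B' = {2, 4}
Identity is INVALID: LHS = {1, 2, 3, 4, 12, 15, 16, 18, 20} but the RHS claimed here equals {2, 4}. The correct form is (A ∩ B)' = A' ∪ B'.

Identity is invalid: (A ∩ B)' = {1, 2, 3, 4, 12, 15, 16, 18, 20} but A' ∩ B' = {2, 4}. The correct De Morgan law is (A ∩ B)' = A' ∪ B'.


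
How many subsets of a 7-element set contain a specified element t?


Subsets of A containing t correspond to subsets of A \ {t}, which has 6 elements.
Count = 2^(n-1) = 2^6
= 64

Number of subsets containing t = 64


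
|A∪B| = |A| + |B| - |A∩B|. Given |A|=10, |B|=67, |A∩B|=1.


|A ∪ B| = |A| + |B| - |A ∩ B|
= 10 + 67 - 1
= 76

|A ∪ B| = 76


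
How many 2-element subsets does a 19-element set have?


C(n,k) = n! / (k!(n-k)!)
C(19,2) = 19! / (2!17!)
= 171

C(19,2) = 171


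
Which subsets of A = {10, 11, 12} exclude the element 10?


A subset of A that omits 10 is a subset of A \ {10}, so there are 2^(n-1) = 2^2 = 4 of them.
Subsets excluding 10: ∅, {11}, {12}, {11, 12}

Subsets excluding 10 (4 total): ∅, {11}, {12}, {11, 12}


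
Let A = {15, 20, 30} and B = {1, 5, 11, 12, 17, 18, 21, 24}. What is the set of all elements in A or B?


A ∪ B = all elements in A or B (or both)
A = {15, 20, 30}
B = {1, 5, 11, 12, 17, 18, 21, 24}
A ∪ B = {1, 5, 11, 12, 15, 17, 18, 20, 21, 24, 30}

A ∪ B = {1, 5, 11, 12, 15, 17, 18, 20, 21, 24, 30}


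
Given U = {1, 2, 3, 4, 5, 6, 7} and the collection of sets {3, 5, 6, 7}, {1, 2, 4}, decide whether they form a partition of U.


A partition requires: (1) non-empty parts, (2) pairwise disjoint, (3) union = U
Parts: {3, 5, 6, 7}, {1, 2, 4}
Union of parts: {1, 2, 3, 4, 5, 6, 7}
U = {1, 2, 3, 4, 5, 6, 7}
All non-empty? True
Pairwise disjoint? True
Covers U? True

Yes, valid partition


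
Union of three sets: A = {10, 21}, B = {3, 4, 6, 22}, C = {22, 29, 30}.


A ∪ B = {3, 4, 6, 10, 21, 22}
(A ∪ B) ∪ C = {3, 4, 6, 10, 21, 22, 29, 30}

A ∪ B ∪ C = {3, 4, 6, 10, 21, 22, 29, 30}


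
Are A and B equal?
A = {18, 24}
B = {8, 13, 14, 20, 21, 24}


Two sets are equal iff they have exactly the same elements.
A = {18, 24}
B = {8, 13, 14, 20, 21, 24}
Differences: {8, 13, 14, 18, 20, 21}
A ≠ B

No, A ≠ B


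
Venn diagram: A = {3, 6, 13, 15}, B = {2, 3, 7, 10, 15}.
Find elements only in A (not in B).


A = {3, 6, 13, 15}
B = {2, 3, 7, 10, 15}
Region: only in A (not in B)
Elements: {6, 13}

Elements only in A (not in B): {6, 13}


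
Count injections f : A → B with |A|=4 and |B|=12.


An injection sends each of |A| = 4 inputs to a distinct output in B.
# injections = |B|·(|B|-1)·…·(|B|-|A|+1) = 12! / (12 - 4)!
= 12 × 11 × 10 × 9
= 11880

Number of injections = 11880


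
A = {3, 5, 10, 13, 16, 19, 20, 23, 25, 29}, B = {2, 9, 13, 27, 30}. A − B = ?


A \ B = elements in A but not in B
A = {3, 5, 10, 13, 16, 19, 20, 23, 25, 29}
B = {2, 9, 13, 27, 30}
Remove from A any elements in B
A \ B = {3, 5, 10, 16, 19, 20, 23, 25, 29}

A \ B = {3, 5, 10, 16, 19, 20, 23, 25, 29}


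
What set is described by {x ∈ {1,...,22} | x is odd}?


Checking each candidate:
Condition: odd numbers in {1,...,22}
Result = {1, 3, 5, 7, 9, 11, 13, 15, 17, 19, 21}

{1, 3, 5, 7, 9, 11, 13, 15, 17, 19, 21}


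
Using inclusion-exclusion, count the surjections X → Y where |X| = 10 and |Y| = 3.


n = |X| = 10, k = |Y| = 3. Surjections via inclusion-exclusion:
S(n,k) = Σ(-1)^i × C(k,i) × (k-i)^n, i=0 to k
i=0: (-1)^0×C(3,0)×3^10 = 59049
i=1: (-1)^1×C(3,1)×2^10 = -3072
i=2: (-1)^2×C(3,2)×1^10 = 3
i=3: (-1)^3×C(3,3)×0^10 = 0
Total = 55980

Number of surjections = 55980


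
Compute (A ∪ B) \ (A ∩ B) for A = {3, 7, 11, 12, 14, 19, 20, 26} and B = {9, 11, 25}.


A △ B = (A \ B) ∪ (B \ A) = elements in exactly one of A or B
A \ B = {3, 7, 12, 14, 19, 20, 26}
B \ A = {9, 25}
A △ B = {3, 7, 9, 12, 14, 19, 20, 25, 26}

A △ B = {3, 7, 9, 12, 14, 19, 20, 25, 26}


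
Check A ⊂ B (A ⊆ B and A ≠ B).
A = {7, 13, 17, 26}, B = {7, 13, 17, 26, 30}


A ⊂ B requires: A ⊆ B AND A ≠ B.
A ⊆ B? Yes
A = B? No
A ⊂ B: Yes (A is a proper subset of B)

Yes, A ⊂ B


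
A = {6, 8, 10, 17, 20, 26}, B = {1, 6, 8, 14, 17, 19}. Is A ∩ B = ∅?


Disjoint means A ∩ B = ∅.
A ∩ B = {6, 8, 17}
A ∩ B ≠ ∅, so A and B are NOT disjoint.

No, A and B are not disjoint (A ∩ B = {6, 8, 17})


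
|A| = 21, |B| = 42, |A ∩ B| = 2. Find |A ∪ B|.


|A ∪ B| = |A| + |B| - |A ∩ B|
= 21 + 42 - 2
= 61

|A ∪ B| = 61


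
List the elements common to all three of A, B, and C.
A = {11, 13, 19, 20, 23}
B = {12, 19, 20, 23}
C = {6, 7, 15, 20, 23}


A ∩ B = {19, 20, 23}
(A ∩ B) ∩ C = {20, 23}

A ∩ B ∩ C = {20, 23}


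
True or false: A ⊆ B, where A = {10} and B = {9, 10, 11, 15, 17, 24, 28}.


A ⊆ B means every element of A is in B.
All elements of A are in B.
So A ⊆ B.

Yes, A ⊆ B


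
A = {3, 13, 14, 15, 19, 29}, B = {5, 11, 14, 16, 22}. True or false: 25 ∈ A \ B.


A = {3, 13, 14, 15, 19, 29}, B = {5, 11, 14, 16, 22}
A \ B = elements in A but not in B
A \ B = {3, 13, 15, 19, 29}
Checking if 25 ∈ A \ B
25 is not in A \ B → False

25 ∉ A \ B


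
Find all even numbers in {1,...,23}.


Checking each candidate:
Condition: even numbers in {1,...,23}
Result = {2, 4, 6, 8, 10, 12, 14, 16, 18, 20, 22}

{2, 4, 6, 8, 10, 12, 14, 16, 18, 20, 22}


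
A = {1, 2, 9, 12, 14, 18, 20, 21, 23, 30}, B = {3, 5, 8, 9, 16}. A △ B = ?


A △ B = (A \ B) ∪ (B \ A) = elements in exactly one of A or B
A \ B = {1, 2, 12, 14, 18, 20, 21, 23, 30}
B \ A = {3, 5, 8, 16}
A △ B = {1, 2, 3, 5, 8, 12, 14, 16, 18, 20, 21, 23, 30}

A △ B = {1, 2, 3, 5, 8, 12, 14, 16, 18, 20, 21, 23, 30}


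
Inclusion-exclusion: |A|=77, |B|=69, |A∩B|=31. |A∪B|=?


|A ∪ B| = |A| + |B| - |A ∩ B|
= 77 + 69 - 31
= 115

|A ∪ B| = 115


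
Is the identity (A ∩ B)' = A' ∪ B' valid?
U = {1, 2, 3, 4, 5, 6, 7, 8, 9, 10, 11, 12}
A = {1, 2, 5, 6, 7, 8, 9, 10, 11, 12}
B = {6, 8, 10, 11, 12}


LHS: A ∩ B = {6, 8, 10, 11, 12}
(A ∩ B)' = U \ (A ∩ B) = {1, 2, 3, 4, 5, 7, 9}
A' = {3, 4}, B' = {1, 2, 3, 4, 5, 7, 9}
Claimed RHS: A' ∪ B' = {1, 2, 3, 4, 5, 7, 9}
Identity is VALID: LHS = RHS = {1, 2, 3, 4, 5, 7, 9} ✓

Identity is valid. (A ∩ B)' = A' ∪ B' = {1, 2, 3, 4, 5, 7, 9}


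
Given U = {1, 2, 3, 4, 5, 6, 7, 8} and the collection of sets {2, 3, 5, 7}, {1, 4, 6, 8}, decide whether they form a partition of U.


A partition requires: (1) non-empty parts, (2) pairwise disjoint, (3) union = U
Parts: {2, 3, 5, 7}, {1, 4, 6, 8}
Union of parts: {1, 2, 3, 4, 5, 6, 7, 8}
U = {1, 2, 3, 4, 5, 6, 7, 8}
All non-empty? True
Pairwise disjoint? True
Covers U? True

Yes, valid partition


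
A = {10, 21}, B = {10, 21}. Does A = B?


Two sets are equal iff they have exactly the same elements.
A = {10, 21}
B = {10, 21}
Same elements → A = B

Yes, A = B


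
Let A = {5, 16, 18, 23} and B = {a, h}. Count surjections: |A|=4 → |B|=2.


n = |A| = 4, k = |B| = 2. Surjections via inclusion-exclusion:
S(n,k) = Σ(-1)^i × C(k,i) × (k-i)^n, i=0 to k
i=0: (-1)^0×C(2,0)×2^4 = 16
i=1: (-1)^1×C(2,1)×1^4 = -2
i=2: (-1)^2×C(2,2)×0^4 = 0
Total = 14

Number of surjections = 14


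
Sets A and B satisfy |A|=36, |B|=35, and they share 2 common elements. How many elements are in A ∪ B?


|A ∪ B| = |A| + |B| - |A ∩ B|
= 36 + 35 - 2
= 69

|A ∪ B| = 69


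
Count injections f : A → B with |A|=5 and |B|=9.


An injection sends each of |A| = 5 inputs to a distinct output in B.
# injections = |B|·(|B|-1)·…·(|B|-|A|+1) = 9! / (9 - 5)!
= 9 × 8 × 7 × 6 × 5
= 15120

Number of injections = 15120


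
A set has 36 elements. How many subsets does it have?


Number of subsets = 2^n
= 2^36
= 68719476736

|P(A)| = 68719476736


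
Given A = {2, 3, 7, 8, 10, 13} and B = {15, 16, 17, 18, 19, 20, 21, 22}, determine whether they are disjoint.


Disjoint means A ∩ B = ∅.
A ∩ B = ∅
A ∩ B = ∅, so A and B are disjoint.

Yes, A and B are disjoint


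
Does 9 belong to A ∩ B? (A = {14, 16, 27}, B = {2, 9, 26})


A = {14, 16, 27}, B = {2, 9, 26}
A ∩ B = elements in both A and B
A ∩ B = ∅
Checking if 9 ∈ A ∩ B
9 is not in A ∩ B → False

9 ∉ A ∩ B


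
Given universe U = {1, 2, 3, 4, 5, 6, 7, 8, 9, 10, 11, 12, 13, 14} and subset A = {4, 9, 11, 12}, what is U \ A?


Aᶜ = U \ A = elements in U but not in A
U = {1, 2, 3, 4, 5, 6, 7, 8, 9, 10, 11, 12, 13, 14}
A = {4, 9, 11, 12}
Aᶜ = {1, 2, 3, 5, 6, 7, 8, 10, 13, 14}

Aᶜ = {1, 2, 3, 5, 6, 7, 8, 10, 13, 14}


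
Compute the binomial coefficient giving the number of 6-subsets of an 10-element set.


C(n,k) = n! / (k!(n-k)!)
C(10,6) = 10! / (6!4!)
= 210

C(10,6) = 210


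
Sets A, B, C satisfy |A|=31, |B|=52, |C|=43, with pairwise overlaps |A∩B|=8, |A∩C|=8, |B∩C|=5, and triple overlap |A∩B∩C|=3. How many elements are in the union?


|A∪B∪C| = |A|+|B|+|C| - |A∩B|-|A∩C|-|B∩C| + |A∩B∩C|
= 31+52+43 - 8-8-5 + 3
= 126 - 21 + 3
= 108

|A ∪ B ∪ C| = 108


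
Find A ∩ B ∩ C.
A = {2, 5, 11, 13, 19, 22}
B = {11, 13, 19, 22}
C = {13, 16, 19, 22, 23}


A ∩ B = {11, 13, 19, 22}
(A ∩ B) ∩ C = {13, 19, 22}

A ∩ B ∩ C = {13, 19, 22}


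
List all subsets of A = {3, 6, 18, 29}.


|A| = 4, so |P(A)| = 2^4 = 16
Enumerate subsets by cardinality (0 to 4):
∅, {3}, {6}, {18}, {29}, {3, 6}, {3, 18}, {3, 29}, {6, 18}, {6, 29}, {18, 29}, {3, 6, 18}, {3, 6, 29}, {3, 18, 29}, {6, 18, 29}, {3, 6, 18, 29}

P(A) has 16 subsets: ∅, {3}, {6}, {18}, {29}, {3, 6}, {3, 18}, {3, 29}, {6, 18}, {6, 29}, {18, 29}, {3, 6, 18}, {3, 6, 29}, {3, 18, 29}, {6, 18, 29}, {3, 6, 18, 29}


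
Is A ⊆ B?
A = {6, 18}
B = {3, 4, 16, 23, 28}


A ⊆ B means every element of A is in B.
Elements in A not in B: {6, 18}
So A ⊄ B.

No, A ⊄ B


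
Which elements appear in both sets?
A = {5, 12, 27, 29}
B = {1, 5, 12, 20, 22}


A ∩ B = elements in both A and B
A = {5, 12, 27, 29}
B = {1, 5, 12, 20, 22}
A ∩ B = {5, 12}

A ∩ B = {5, 12}


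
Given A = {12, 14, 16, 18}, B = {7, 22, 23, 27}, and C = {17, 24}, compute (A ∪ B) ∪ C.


A ∪ B = {7, 12, 14, 16, 18, 22, 23, 27}
(A ∪ B) ∪ C = {7, 12, 14, 16, 17, 18, 22, 23, 24, 27}

A ∪ B ∪ C = {7, 12, 14, 16, 17, 18, 22, 23, 24, 27}


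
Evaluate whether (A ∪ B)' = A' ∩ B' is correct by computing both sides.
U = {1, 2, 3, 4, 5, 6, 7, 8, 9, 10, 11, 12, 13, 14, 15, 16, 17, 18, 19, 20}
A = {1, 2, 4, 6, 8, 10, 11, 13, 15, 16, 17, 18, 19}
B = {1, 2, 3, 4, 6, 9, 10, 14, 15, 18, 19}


LHS: A ∪ B = {1, 2, 3, 4, 6, 8, 9, 10, 11, 13, 14, 15, 16, 17, 18, 19}
(A ∪ B)' = U \ (A ∪ B) = {5, 7, 12, 20}
A' = {3, 5, 7, 9, 12, 14, 20}, B' = {5, 7, 8, 11, 12, 13, 16, 17, 20}
Claimed RHS: A' ∩ B' = {5, 7, 12, 20}
Identity is VALID: LHS = RHS = {5, 7, 12, 20} ✓

Identity is valid. (A ∪ B)' = A' ∩ B' = {5, 7, 12, 20}
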